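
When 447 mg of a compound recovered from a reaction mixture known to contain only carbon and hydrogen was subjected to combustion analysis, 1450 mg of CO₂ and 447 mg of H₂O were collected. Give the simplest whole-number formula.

mol C = 1.45 g CO₂ ÷ 44.009 g/mol = 0.03295 mol
mol H = 2 × 0.447 g H₂O ÷ 18.015 g/mol = 0.04963 mol
Divide by the smallest (0.03295 mol): C 1.000, H 1.506
Multiplying each by 2 gives whole numbers: C 2.00, H 3.01

C2H3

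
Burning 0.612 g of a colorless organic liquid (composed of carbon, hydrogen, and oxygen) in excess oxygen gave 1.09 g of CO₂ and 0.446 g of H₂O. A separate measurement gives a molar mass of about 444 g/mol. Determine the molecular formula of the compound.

mol C = 1.09 g CO₂ ÷ 44.009 g/mol = 0.02477 mol
mol H = 2 × 0.446 g H₂O ÷ 18.015 g/mol = 0.04951 mol
mass O = 0.612 − (0.2975 + 0.04991) = 0.2646 g → mol O = 0.2646 ÷ 15.999 = 0.01654 mol
Divide by the smallest (0.01654 mol): C 1.498, H 2.994, O 1.000
Multiplying each by 2 gives whole numbers: C 3.00, H 5.99, O 2.00
Empirical formula: C3H6O2
Empirical-formula mass = 74.08 g/mol; 444 ÷ 74.08 ≈ 6, so the molecular formula is C18H36O12.

C18H36O12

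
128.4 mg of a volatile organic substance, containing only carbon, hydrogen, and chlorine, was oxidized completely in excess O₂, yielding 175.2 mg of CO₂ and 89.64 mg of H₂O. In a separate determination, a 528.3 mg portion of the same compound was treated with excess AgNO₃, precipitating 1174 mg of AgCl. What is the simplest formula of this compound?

mol C = 0.1752 g CO₂ ÷ 44.009 g/mol = 0.0039810 mol
mol H = 2 × 0.08964 g H₂O ÷ 18.015 g/mol = 0.0099517 mol
From the AgCl data: mol Cl per gram of compound = (1.174 ÷ 143.318) ÷ 0.5283 = 0.015506 mol/g, so in the 0.1284 g combustion sample mol Cl = 0.0019909 mol
Divide by the smallest (0.0019909 mol): C 2.000, H 4.999, Cl 1.000

C2H5Cl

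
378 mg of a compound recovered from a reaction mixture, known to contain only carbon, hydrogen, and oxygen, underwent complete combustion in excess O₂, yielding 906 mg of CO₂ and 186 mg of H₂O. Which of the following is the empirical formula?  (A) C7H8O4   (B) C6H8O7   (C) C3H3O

mol C = 0.906 g CO₂ ÷ 44.009 g/mol = 0.02059 mol
mol H = 2 × 0.186 g H₂O ÷ 18.015 g/mol = 0.02065 mol
mass O = 0.378 − (0.2473 + 0.02081) = 0.1099 g → mol O = 0.1099 ÷ 15.999 = 0.006870 mol
Divide by the smallest (0.006870 mol): C 2.996, H 3.006, O 1.000

(C) C3H3O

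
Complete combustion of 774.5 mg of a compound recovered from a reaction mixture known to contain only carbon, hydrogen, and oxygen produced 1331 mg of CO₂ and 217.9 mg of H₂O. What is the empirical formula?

mol C = 1.331 g CO₂ ÷ 44.009 g/mol = 0.030244 mol
mol H = 2 × 0.2179 g H₂O ÷ 18.015 g/mol = 0.024191 mol
mass O = 0.7745 − (0.36326 + 0.024384) = 0.38686 g → mol O = 0.38686 ÷ 15.999 = 0.024180 mol
Divide by the smallest (0.024180 mol): C 1.251, H 1.000, O 1.000
Multiplying each by 4 gives whole numbers: C 5.00, H 4.00, O 4.00

C5H4O4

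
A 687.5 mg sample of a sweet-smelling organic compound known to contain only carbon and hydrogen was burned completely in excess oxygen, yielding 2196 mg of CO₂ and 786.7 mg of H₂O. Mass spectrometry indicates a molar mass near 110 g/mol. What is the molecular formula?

C8H14

mol C = 2.196 g CO₂ ÷ 44.009 g/mol = 0.049899 mol
mol H = 2 × 0.7867 g H₂O ÷ 18.015 g/mol = 0.087338 mol
Divide by the smallest (0.049899 mol): C 1.000, H 1.750
Multiplying each by 4 gives whole numbers: C 4.00, H 7.00
Empirical formula: C4H7
Empirical-formula mass = 55.10 g/mol; 110 ÷ 55.10 ≈ 2, so the molecular formula is C8H14.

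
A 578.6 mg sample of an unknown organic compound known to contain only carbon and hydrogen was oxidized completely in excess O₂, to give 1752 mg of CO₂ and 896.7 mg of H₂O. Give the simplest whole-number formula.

mol C = 1.752 g CO₂ ÷ 44.009 g/mol = 0.039810 mol
mol H = 2 × 0.8967 g H₂O ÷ 18.015 g/mol = 0.099550 mol
Divide by the smallest (0.039810 mol): C 1.000, H 2.501
Multiplying each by 2 gives whole numbers: C 2.00, H 5.00

C2H5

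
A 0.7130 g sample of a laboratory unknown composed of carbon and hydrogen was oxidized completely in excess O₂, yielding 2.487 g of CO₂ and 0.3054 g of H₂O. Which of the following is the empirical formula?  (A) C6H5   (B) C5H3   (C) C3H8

(B) C5H3

mol C = 2.487 g CO₂ ÷ 44.009 g/mol = 0.056511 mol
mol H = 2 × 0.3054 g H₂O ÷ 18.015 g/mol = 0.033905 mol
Divide by the smallest (0.033905 mol): C 1.667, H 1.000
Multiplying each by 3 gives whole numbers: C 5.00, H 3.00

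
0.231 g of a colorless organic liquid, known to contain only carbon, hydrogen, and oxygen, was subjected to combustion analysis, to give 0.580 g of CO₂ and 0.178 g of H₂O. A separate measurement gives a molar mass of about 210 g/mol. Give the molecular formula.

C12H18O3

mol C = 0.580 g CO₂ ÷ 44.009 g/mol = 0.01318 mol
mol H = 2 × 0.178 g H₂O ÷ 18.015 g/mol = 0.01976 mol
mass O = 0.231 − (0.1583 + 0.01992) = 0.05279 g → mol O = 0.05279 ÷ 15.999 = 0.003299 mol
Divide by the smallest (0.003299 mol): C 3.994, H 5.989, O 1.000
Empirical formula: C4H6O
Empirical-formula mass = 70.09 g/mol; 210 ÷ 70.09 ≈ 3, so the molecular formula is C12H18O3.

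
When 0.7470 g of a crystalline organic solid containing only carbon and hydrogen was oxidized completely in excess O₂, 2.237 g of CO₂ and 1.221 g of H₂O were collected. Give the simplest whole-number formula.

C3H8

mol C = 2.237 g CO₂ ÷ 44.009 g/mol = 0.050831 mol
mol H = 2 × 1.221 g H₂O ÷ 18.015 g/mol = 0.13555 mol
Divide by the smallest (0.050831 mol): C 1.000, H 2.667
Multiplying each by 3 gives whole numbers: C 3.00, H 8.00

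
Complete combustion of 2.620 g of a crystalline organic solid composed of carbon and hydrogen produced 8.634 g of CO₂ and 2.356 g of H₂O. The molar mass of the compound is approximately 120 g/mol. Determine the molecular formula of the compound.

C9H12

mol C = 8.634 g CO₂ ÷ 44.009 g/mol = 0.19619 mol
mol H = 2 × 2.356 g H₂O ÷ 18.015 g/mol = 0.26156 mol
Divide by the smallest (0.19619 mol): C 1.000, H 1.333
Multiplying each by 3 gives whole numbers: C 3.00, H 4.00
Empirical formula: C3H4
Empirical-formula mass = 40.06 g/mol; 120 ÷ 40.06 ≈ 3, so the molecular formula is C9H12.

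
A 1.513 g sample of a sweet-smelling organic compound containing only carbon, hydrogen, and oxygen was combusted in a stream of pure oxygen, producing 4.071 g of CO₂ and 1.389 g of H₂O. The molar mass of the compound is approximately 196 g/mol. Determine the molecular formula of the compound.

mol C = 4.071 g CO₂ ÷ 44.009 g/mol = 0.092504 mol
mol H = 2 × 1.389 g H₂O ÷ 18.015 g/mol = 0.15420 mol
mass O = 1.513 − (1.1111 + 0.15544) = 0.24650 g → mol O = 0.24650 ÷ 15.999 = 0.015407 mol
Divide by the smallest (0.015407 mol): C 6.004, H 10.009, O 1.000
Empirical formula: C6H10O
Empirical-formula mass = 98.15 g/mol; 196 ÷ 98.15 ≈ 2, so the molecular formula is C12H20O2.

C12H20O2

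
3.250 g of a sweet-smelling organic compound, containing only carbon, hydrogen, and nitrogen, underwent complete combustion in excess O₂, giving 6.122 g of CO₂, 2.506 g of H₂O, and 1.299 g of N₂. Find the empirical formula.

C3H6N2

mol C = 6.122 g CO₂ ÷ 44.009 g/mol = 0.13911 mol
mol H = 2 × 2.506 g H₂O ÷ 18.015 g/mol = 0.27821 mol
mol N = 2 × 1.299 g N₂ ÷ 28.014 g/mol = 0.092739 mol
Divide by the smallest (0.092739 mol): C 1.500, H 3.000, N 1.000
Multiplying each by 2 gives whole numbers: C 3.00, H 6.00, N 2.00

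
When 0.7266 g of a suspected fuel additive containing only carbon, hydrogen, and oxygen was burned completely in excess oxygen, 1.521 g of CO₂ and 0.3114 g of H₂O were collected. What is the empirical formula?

C2H2O

mol C = 1.521 g CO₂ ÷ 44.009 g/mol = 0.034561 mol
mol H = 2 × 0.3114 g H₂O ÷ 18.015 g/mol = 0.034571 mol
mass O = 0.7266 − (0.41511 + 0.034848) = 0.27664 g → mol O = 0.27664 ÷ 15.999 = 0.017291 mol
Divide by the smallest (0.017291 mol): C 1.999, H 1.999, O 1.000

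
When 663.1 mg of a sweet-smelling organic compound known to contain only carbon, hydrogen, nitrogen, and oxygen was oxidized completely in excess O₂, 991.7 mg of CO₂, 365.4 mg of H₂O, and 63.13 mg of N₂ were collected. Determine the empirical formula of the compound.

mol C = 0.9917 g CO₂ ÷ 44.009 g/mol = 0.022534 mol
mol H = 2 × 0.3654 g H₂O ÷ 18.015 g/mol = 0.040566 mol
mol N = 2 × 0.06313 g N₂ ÷ 28.014 g/mol = 0.0045070 mol
mass O = 0.6631 − (0.27066 + 0.040891 + 0.063130) = 0.28842 g → mol O = 0.28842 ÷ 15.999 = 0.018028 mol
Divide by the smallest (0.0045070 mol): C 5.000, H 9.001, N 1.000, O 4.000

C5H9NO4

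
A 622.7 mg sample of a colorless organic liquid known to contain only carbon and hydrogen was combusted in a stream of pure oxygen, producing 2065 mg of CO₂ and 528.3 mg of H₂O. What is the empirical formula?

mol C = 2.065 g CO₂ ÷ 44.009 g/mol = 0.046922 mol
mol H = 2 × 0.5283 g H₂O ÷ 18.015 g/mol = 0.058651 mol
Divide by the smallest (0.046922 mol): C 1.000, H 1.250
Multiplying each by 4 gives whole numbers: C 4.00, H 5.00

C4H5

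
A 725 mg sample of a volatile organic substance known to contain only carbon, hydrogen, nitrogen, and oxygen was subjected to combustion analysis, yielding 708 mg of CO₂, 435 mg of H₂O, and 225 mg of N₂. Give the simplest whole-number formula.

mol C = 0.708 g CO₂ ÷ 44.009 g/mol = 0.01609 mol
mol H = 2 × 0.435 g H₂O ÷ 18.015 g/mol = 0.04829 mol
mol N = 2 × 0.225 g N₂ ÷ 28.014 g/mol = 0.01606 mol
mass O = 0.725 − (0.1932 + 0.04868 + 0.2250) = 0.2581 g → mol O = 0.2581 ÷ 15.999 = 0.01613 mol
Divide by the smallest (0.01606 mol): C 1.002, H 3.006, N 1.000, O 1.004

CH3NO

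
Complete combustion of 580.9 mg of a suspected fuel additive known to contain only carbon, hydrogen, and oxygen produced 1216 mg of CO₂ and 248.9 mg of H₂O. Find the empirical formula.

mol C = 1.216 g CO₂ ÷ 44.009 g/mol = 0.027631 mol
mol H = 2 × 0.2489 g H₂O ÷ 18.015 g/mol = 0.027633 mol
mass O = 0.5809 − (0.33187 + 0.027854) = 0.22117 g → mol O = 0.22117 ÷ 15.999 = 0.013824 mol
Divide by the smallest (0.013824 mol): C 1.999, H 1.999, O 1.000

C2H2O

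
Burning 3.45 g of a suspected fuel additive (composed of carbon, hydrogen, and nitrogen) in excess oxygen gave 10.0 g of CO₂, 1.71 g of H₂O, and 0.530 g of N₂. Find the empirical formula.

C6H5N

mol C = 10.0 g CO₂ ÷ 44.009 g/mol = 0.2272 mol
mol H = 2 × 1.71 g H₂O ÷ 18.015 g/mol = 0.1898 mol
mol N = 2 × 0.530 g N₂ ÷ 28.014 g/mol = 0.03784 mol
Divide by the smallest (0.03784 mol): C 6.005, H 5.017, N 1.000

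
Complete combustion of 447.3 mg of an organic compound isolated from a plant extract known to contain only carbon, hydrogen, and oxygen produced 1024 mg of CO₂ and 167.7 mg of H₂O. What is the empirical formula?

C5H4O2

mol C = 1.024 g CO₂ ÷ 44.009 g/mol = 0.023268 mol
mol H = 2 × 0.1677 g H₂O ÷ 18.015 g/mol = 0.018618 mol
mass O = 0.4473 − (0.27947 + 0.018767) = 0.14906 g → mol O = 0.14906 ÷ 15.999 = 0.0093169 mol
Divide by the smallest (0.0093169 mol): C 2.497, H 1.998, O 1.000
Multiplying each by 2 gives whole numbers: C 4.99, H 4.00, O 2.00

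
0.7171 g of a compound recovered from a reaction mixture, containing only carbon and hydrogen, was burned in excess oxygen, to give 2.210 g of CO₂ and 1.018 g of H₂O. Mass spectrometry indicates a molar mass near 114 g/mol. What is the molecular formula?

mol C = 2.210 g CO₂ ÷ 44.009 g/mol = 0.050217 mol
mol H = 2 × 1.018 g H₂O ÷ 18.015 g/mol = 0.11302 mol
Divide by the smallest (0.050217 mol): C 1.000, H 2.251
Multiplying each by 4 gives whole numbers: C 4.00, H 9.00
Empirical formula: C4H9
Empirical-formula mass = 57.12 g/mol; 114 ÷ 57.12 ≈ 2, so the molecular formula is C8H18.

C8H18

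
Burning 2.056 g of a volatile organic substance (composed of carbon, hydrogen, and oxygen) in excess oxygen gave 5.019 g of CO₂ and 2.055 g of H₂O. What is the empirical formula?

C4H8O

mol C = 5.019 g CO₂ ÷ 44.009 g/mol = 0.11404 mol
mol H = 2 × 2.055 g H₂O ÷ 18.015 g/mol = 0.22814 mol
mass O = 2.056 − (1.3698 + 0.22997) = 0.45624 g → mol O = 0.45624 ÷ 15.999 = 0.028517 mol
Divide by the smallest (0.028517 mol): C 3.999, H 8.000, O 1.000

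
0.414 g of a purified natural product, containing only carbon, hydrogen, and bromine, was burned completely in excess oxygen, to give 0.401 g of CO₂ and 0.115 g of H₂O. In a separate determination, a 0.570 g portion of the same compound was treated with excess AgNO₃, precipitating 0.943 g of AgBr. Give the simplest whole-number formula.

mol C = 0.401 g CO₂ ÷ 44.009 g/mol = 0.009112 mol
mol H = 2 × 0.115 g H₂O ÷ 18.015 g/mol = 0.01277 mol
From the AgBr data: mol Br per gram of compound = (0.943 ÷ 187.772) ÷ 0.570 = 0.008811 mol/g, so in the 0.414 g combustion sample mol Br = 0.003648 mol
Divide by the smallest (0.003648 mol): C 2.498, H 3.500, Br 1.000
Multiplying each by 2 gives whole numbers: C 5.00, H 7.00, Br 2.00

C5H7Br2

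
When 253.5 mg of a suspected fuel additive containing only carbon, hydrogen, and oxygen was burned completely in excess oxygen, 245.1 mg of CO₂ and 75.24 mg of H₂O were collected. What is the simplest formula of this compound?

mol C = 0.2451 g CO₂ ÷ 44.009 g/mol = 0.0055693 mol
mol H = 2 × 0.07524 g H₂O ÷ 18.015 g/mol = 0.0083530 mol
mass O = 0.2535 − (0.066893 + 0.0084199) = 0.17819 g → mol O = 0.17819 ÷ 15.999 = 0.011137 mol
Divide by the smallest (0.0055693 mol): C 1.000, H 1.500, O 2.000
Multiplying each by 2 gives whole numbers: C 2.00, H 3.00, O 4.00

C2H3O4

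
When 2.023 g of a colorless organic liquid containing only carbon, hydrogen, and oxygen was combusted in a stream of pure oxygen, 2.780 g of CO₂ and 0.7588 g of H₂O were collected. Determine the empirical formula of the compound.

mol C = 2.780 g CO₂ ÷ 44.009 g/mol = 0.063169 mol
mol H = 2 × 0.7588 g H₂O ÷ 18.015 g/mol = 0.084241 mol
mass O = 2.023 − (0.75872 + 0.084915) = 1.1794 g → mol O = 1.1794 ÷ 15.999 = 0.073715 mol
Divide by the smallest (0.063169 mol): C 1.000, H 1.334, O 1.167
Multiplying each by 6 gives whole numbers: C 6.00, H 8.00, O 7.00

C6H8O7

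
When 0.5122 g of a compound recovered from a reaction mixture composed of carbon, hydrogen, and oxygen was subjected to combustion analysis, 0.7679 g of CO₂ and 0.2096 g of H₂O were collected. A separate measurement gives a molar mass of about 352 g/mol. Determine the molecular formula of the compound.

C12H16O12

mol C = 0.7679 g CO₂ ÷ 44.009 g/mol = 0.017449 mol
mol H = 2 × 0.2096 g H₂O ÷ 18.015 g/mol = 0.023269 mol
mass O = 0.5122 − (0.20958 + 0.023456) = 0.27917 g → mol O = 0.27917 ÷ 15.999 = 0.017449 mol
Divide by the smallest (0.017449 mol): C 1.000, H 1.334, O 1.000
Multiplying each by 3 gives whole numbers: C 3.00, H 4.00, O 3.00
Empirical formula: C3H4O3
Empirical-formula mass = 88.06 g/mol; 352 ÷ 88.06 ≈ 4, so the molecular formula is C12H16O12.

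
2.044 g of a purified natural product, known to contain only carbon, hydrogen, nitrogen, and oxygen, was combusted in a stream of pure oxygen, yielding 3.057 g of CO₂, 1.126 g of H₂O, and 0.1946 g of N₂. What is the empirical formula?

mol C = 3.057 g CO₂ ÷ 44.009 g/mol = 0.069463 mol
mol H = 2 × 1.126 g H₂O ÷ 18.015 g/mol = 0.12501 mol
mol N = 2 × 0.1946 g N₂ ÷ 28.014 g/mol = 0.013893 mol
mass O = 2.044 − (0.83432 + 0.12601 + 0.19460) = 0.88907 g → mol O = 0.88907 ÷ 15.999 = 0.055570 mol
Divide by the smallest (0.013893 mol): C 5.000, H 8.998, N 1.000, O 4.000

C5H9NO4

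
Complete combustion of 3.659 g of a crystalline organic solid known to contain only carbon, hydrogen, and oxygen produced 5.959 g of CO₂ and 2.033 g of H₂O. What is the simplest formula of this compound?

mol C = 5.959 g CO₂ ÷ 44.009 g/mol = 0.13540 mol
mol H = 2 × 2.033 g H₂O ÷ 18.015 g/mol = 0.22570 mol
mass O = 3.659 − (1.6263 + 0.22751) = 1.8052 g → mol O = 1.8052 ÷ 15.999 = 0.11283 mol
Divide by the smallest (0.11283 mol): C 1.200, H 2.000, O 1.000
Multiplying each by 5 gives whole numbers: C 6.00, H 10.00, O 5.00

C6H10O5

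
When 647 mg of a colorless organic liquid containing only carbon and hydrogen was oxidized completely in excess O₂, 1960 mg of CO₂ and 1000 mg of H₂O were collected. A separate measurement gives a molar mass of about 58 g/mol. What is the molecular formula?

C4H10

mol C = 1.96 g CO₂ ÷ 44.009 g/mol = 0.04454 mol
mol H = 2 × 1.00 g H₂O ÷ 18.015 g/mol = 0.1110 mol
Divide by the smallest (0.04454 mol): C 1.000, H 2.493
Multiplying each by 2 gives whole numbers: C 2.00, H 4.99
Empirical formula: C2H5
Empirical-formula mass = 29.06 g/mol; 58 ÷ 29.06 ≈ 2, so the molecular formula is C4H10.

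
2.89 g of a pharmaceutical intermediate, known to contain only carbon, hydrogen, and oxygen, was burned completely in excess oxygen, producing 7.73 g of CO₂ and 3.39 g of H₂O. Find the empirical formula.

C7H15O

mol C = 7.73 g CO₂ ÷ 44.009 g/mol = 0.1756 mol
mol H = 2 × 3.39 g H₂O ÷ 18.015 g/mol = 0.3764 mol
mass O = 2.89 − (2.110 + 0.3794) = 0.4010 g → mol O = 0.4010 ÷ 15.999 = 0.02506 mol
Divide by the smallest (0.02506 mol): C 7.009, H 15.017, O 1.000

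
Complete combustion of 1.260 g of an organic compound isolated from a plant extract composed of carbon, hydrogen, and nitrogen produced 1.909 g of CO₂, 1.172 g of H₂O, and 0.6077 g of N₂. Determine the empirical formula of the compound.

CH3N

mol C = 1.909 g CO₂ ÷ 44.009 g/mol = 0.043377 mol
mol H = 2 × 1.172 g H₂O ÷ 18.015 g/mol = 0.13011 mol
mol N = 2 × 0.6077 g N₂ ÷ 28.014 g/mol = 0.043385 mol
Divide by the smallest (0.043377 mol): C 1.000, H 3.000, N 1.000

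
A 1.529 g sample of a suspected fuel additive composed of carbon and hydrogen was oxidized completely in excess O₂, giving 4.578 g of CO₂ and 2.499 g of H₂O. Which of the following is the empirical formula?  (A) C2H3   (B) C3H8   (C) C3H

mol C = 4.578 g CO₂ ÷ 44.009 g/mol = 0.10402 mol
mol H = 2 × 2.499 g H₂O ÷ 18.015 g/mol = 0.27744 mol
Divide by the smallest (0.10402 mol): C 1.000, H 2.667
Multiplying each by 3 gives whole numbers: C 3.00, H 8.00

(B) C3H8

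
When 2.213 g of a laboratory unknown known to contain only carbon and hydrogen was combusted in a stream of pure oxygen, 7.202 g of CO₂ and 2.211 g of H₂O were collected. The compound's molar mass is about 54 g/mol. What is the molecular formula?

mol C = 7.202 g CO₂ ÷ 44.009 g/mol = 0.16365 mol
mol H = 2 × 2.211 g H₂O ÷ 18.015 g/mol = 0.24546 mol
Divide by the smallest (0.16365 mol): C 1.000, H 1.500
Multiplying each by 2 gives whole numbers: C 2.00, H 3.00
Empirical formula: C2H3
Empirical-formula mass = 27.05 g/mol; 54 ÷ 27.05 ≈ 2, so the molecular formula is C4H6.

C4H6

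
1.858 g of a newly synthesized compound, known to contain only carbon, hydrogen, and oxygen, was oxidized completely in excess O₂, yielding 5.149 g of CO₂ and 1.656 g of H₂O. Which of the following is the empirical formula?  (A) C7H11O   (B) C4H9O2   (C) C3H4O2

(A) C7H11O

mol C = 5.149 g CO₂ ÷ 44.009 g/mol = 0.11700 mol
mol H = 2 × 1.656 g H₂O ÷ 18.015 g/mol = 0.18385 mol
mass O = 1.858 − (1.4053 + 0.18532) = 0.26741 g → mol O = 0.26741 ÷ 15.999 = 0.016714 mol
Divide by the smallest (0.016714 mol): C 7.000, H 10.999, O 1.000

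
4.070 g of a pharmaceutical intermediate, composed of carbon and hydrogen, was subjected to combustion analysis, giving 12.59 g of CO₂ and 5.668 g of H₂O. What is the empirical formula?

C5H11

mol C = 12.59 g CO₂ ÷ 44.009 g/mol = 0.28608 mol
mol H = 2 × 5.668 g H₂O ÷ 18.015 g/mol = 0.62925 mol
Divide by the smallest (0.28608 mol): C 1.000, H 2.200
Multiplying each by 5 gives whole numbers: C 5.00, H 11.00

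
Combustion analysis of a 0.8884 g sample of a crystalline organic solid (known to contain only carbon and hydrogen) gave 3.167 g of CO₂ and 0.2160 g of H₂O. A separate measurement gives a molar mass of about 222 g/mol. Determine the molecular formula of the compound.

C18H6

mol C = 3.167 g CO₂ ÷ 44.009 g/mol = 0.071963 mol
mol H = 2 × 0.2160 g H₂O ÷ 18.015 g/mol = 0.023980 mol
Divide by the smallest (0.023980 mol): C 3.001, H 1.000
Empirical formula: C3H
Empirical-formula mass = 37.04 g/mol; 222 ÷ 37.04 ≈ 6, so the molecular formula is C18H6.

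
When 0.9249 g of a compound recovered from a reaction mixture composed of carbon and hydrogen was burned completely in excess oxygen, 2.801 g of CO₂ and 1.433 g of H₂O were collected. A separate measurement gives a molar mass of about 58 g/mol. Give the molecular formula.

C4H10

mol C = 2.801 g CO₂ ÷ 44.009 g/mol = 0.063646 mol
mol H = 2 × 1.433 g H₂O ÷ 18.015 g/mol = 0.15909 mol
Divide by the smallest (0.063646 mol): C 1.000, H 2.500
Multiplying each by 2 gives whole numbers: C 2.00, H 5.00
Empirical formula: C2H5
Empirical-formula mass = 29.06 g/mol; 58 ÷ 29.06 ≈ 2, so the molecular formula is C4H10.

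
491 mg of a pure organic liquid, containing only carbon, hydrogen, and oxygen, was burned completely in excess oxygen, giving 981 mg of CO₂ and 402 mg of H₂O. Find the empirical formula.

C2H4O

mol C = 0.981 g CO₂ ÷ 44.009 g/mol = 0.02229 mol
mol H = 2 × 0.402 g H₂O ÷ 18.015 g/mol = 0.04463 mol
mass O = 0.491 − (0.2677 + 0.04499) = 0.1783 g → mol O = 0.1783 ÷ 15.999 = 0.01114 mol
Divide by the smallest (0.01114 mol): C 2.000, H 4.005, O 1.000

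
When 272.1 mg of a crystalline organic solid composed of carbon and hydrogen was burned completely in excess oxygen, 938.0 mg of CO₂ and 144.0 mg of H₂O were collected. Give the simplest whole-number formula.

C4H3

mol C = 0.9380 g CO₂ ÷ 44.009 g/mol = 0.021314 mol
mol H = 2 × 0.1440 g H₂O ÷ 18.015 g/mol = 0.015987 mol
Divide by the smallest (0.015987 mol): C 1.333, H 1.000
Multiplying each by 3 gives whole numbers: C 4.00, H 3.00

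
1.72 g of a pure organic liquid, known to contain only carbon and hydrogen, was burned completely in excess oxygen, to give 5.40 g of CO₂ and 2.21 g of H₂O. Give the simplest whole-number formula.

mol C = 5.40 g CO₂ ÷ 44.009 g/mol = 0.1227 mol
mol H = 2 × 2.21 g H₂O ÷ 18.015 g/mol = 0.2454 mol
Divide by the smallest (0.1227 mol): C 1.000, H 2.000

CH2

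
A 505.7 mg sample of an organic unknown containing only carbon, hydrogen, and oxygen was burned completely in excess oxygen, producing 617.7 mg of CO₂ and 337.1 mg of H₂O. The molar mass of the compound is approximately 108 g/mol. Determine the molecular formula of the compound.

C3H8O4

mol C = 0.6177 g CO₂ ÷ 44.009 g/mol = 0.014036 mol
mol H = 2 × 0.3371 g H₂O ÷ 18.015 g/mol = 0.037424 mol
mass O = 0.5057 − (0.16858 + 0.037724) = 0.29939 g → mol O = 0.29939 ÷ 15.999 = 0.018713 mol
Divide by the smallest (0.014036 mol): C 1.000, H 2.666, O 1.333
Multiplying each by 3 gives whole numbers: C 3.00, H 8.00, O 4.00
Empirical formula: C3H8O4
Empirical-formula mass = 108.09 g/mol; 108 ÷ 108.09 ≈ 1, so the molecular formula is C3H8O4.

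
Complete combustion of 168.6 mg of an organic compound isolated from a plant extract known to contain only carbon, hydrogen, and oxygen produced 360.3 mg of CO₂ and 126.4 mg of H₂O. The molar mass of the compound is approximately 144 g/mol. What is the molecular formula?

C7H12O3

mol C = 0.3603 g CO₂ ÷ 44.009 g/mol = 0.0081870 mol
mol H = 2 × 0.1264 g H₂O ÷ 18.015 g/mol = 0.014033 mol
mass O = 0.1686 − (0.098334 + 0.014145) = 0.056121 g → mol O = 0.056121 ÷ 15.999 = 0.0035078 mol
Divide by the smallest (0.0035078 mol): C 2.334, H 4.000, O 1.000
Multiplying each by 3 gives whole numbers: C 7.00, H 12.00, O 3.00
Empirical formula: C7H12O3
Empirical-formula mass = 144.17 g/mol; 144 ÷ 144.17 ≈ 1, so the molecular formula is C7H12O3.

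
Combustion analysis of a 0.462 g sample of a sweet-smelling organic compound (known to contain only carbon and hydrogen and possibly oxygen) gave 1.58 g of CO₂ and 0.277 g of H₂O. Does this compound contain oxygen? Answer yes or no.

mol C = 1.58 g CO₂ ÷ 44.009 g/mol = 0.03590 mol
mol H = 2 × 0.277 g H₂O ÷ 18.015 g/mol = 0.03075 mol
C and H together account for 0.4622 g — essentially the entire 0.462 g sample — so the compound contains no oxygen.

no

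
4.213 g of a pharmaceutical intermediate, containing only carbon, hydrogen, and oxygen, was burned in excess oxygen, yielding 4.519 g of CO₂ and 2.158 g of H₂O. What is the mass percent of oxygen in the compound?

mol C = 4.519 g CO₂ ÷ 44.009 g/mol = 0.10268 mol
mol H = 2 × 2.158 g H₂O ÷ 18.015 g/mol = 0.23958 mol
mass O = 4.213 − (1.2333 + 0.24149) = 2.7382 g → mol O = 2.7382 ÷ 15.999 = 0.17115 mol
mass % O = 2.7382 g ÷ 4.213 g × 100%

64.99%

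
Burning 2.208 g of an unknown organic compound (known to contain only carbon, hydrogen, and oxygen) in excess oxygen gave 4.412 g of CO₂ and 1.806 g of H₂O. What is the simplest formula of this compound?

C2H4O

mol C = 4.412 g CO₂ ÷ 44.009 g/mol = 0.10025 mol
mol H = 2 × 1.806 g H₂O ÷ 18.015 g/mol = 0.20050 mol
mass O = 2.208 − (1.2041 + 0.20210) = 0.80177 g → mol O = 0.80177 ÷ 15.999 = 0.050114 mol
Divide by the smallest (0.050114 mol): C 2.001, H 4.001, O 1.000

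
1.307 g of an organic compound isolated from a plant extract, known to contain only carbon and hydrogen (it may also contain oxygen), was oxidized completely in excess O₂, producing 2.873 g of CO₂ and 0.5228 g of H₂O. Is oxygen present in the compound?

yes

mol C = 2.873 g CO₂ ÷ 44.009 g/mol = 0.065282 mol
mol H = 2 × 0.5228 g H₂O ÷ 18.015 g/mol = 0.058041 mol
C and H account for only 0.84261 g of the 1.307 g sample; the remaining 0.46439 g must be oxygen.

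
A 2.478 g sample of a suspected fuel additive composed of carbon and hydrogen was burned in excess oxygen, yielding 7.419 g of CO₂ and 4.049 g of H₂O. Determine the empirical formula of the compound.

C3H8

mol C = 7.419 g CO₂ ÷ 44.009 g/mol = 0.16858 mol
mol H = 2 × 4.049 g H₂O ÷ 18.015 g/mol = 0.44951 mol
Divide by the smallest (0.16858 mol): C 1.000, H 2.666
Multiplying each by 3 gives whole numbers: C 3.00, H 8.00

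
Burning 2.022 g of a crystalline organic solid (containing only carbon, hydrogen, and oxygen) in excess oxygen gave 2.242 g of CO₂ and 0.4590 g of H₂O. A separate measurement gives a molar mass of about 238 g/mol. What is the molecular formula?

mol C = 2.242 g CO₂ ÷ 44.009 g/mol = 0.050944 mol
mol H = 2 × 0.4590 g H₂O ÷ 18.015 g/mol = 0.050958 mol
mass O = 2.022 − (0.61189 + 0.051365) = 1.3587 g → mol O = 1.3587 ÷ 15.999 = 0.084927 mol
Divide by the smallest (0.050944 mol): C 1.000, H 1.000, O 1.667
Multiplying each by 3 gives whole numbers: C 3.00, H 3.00, O 5.00
Empirical formula: C3H3O5
Empirical-formula mass = 119.05 g/mol; 238 ÷ 119.05 ≈ 2, so the molecular formula is C6H6O10.

C6H6O10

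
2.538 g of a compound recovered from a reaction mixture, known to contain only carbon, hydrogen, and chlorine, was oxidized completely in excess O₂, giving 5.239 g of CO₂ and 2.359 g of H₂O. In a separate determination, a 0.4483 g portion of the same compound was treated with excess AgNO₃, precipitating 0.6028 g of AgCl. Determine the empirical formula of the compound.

C5H11Cl

mol C = 5.239 g CO₂ ÷ 44.009 g/mol = 0.11904 mol
mol H = 2 × 2.359 g H₂O ÷ 18.015 g/mol = 0.26189 mol
From the AgCl data: mol Cl per gram of compound = (0.6028 ÷ 143.318) ÷ 0.4483 = 0.0093822 mol/g, so in the 2.538 g combustion sample mol Cl = 0.023812 mol
Divide by the smallest (0.023812 mol): C 4.999, H 10.998, Cl 1.000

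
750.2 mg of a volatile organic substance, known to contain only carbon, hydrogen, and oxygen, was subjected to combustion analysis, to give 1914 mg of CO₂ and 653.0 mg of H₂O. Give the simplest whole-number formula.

mol C = 1.914 g CO₂ ÷ 44.009 g/mol = 0.043491 mol
mol H = 2 × 0.6530 g H₂O ÷ 18.015 g/mol = 0.072495 mol
mass O = 0.7502 − (0.52237 + 0.073075) = 0.15475 g → mol O = 0.15475 ÷ 15.999 = 0.0096727 mol
Divide by the smallest (0.0096727 mol): C 4.496, H 7.495, O 1.000
Multiplying each by 2 gives whole numbers: C 8.99, H 14.99, O 2.00

C9H15O2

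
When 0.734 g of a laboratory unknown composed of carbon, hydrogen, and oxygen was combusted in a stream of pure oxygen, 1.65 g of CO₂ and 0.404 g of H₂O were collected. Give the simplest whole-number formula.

mol C = 1.65 g CO₂ ÷ 44.009 g/mol = 0.03749 mol
mol H = 2 × 0.404 g H₂O ÷ 18.015 g/mol = 0.04485 mol
mass O = 0.734 − (0.4503 + 0.04521) = 0.2385 g → mol O = 0.2385 ÷ 15.999 = 0.01491 mol
Divide by the smallest (0.01491 mol): C 2.515, H 3.009, O 1.000
Multiplying each by 2 gives whole numbers: C 5.03, H 6.02, O 2.00

C5H6O2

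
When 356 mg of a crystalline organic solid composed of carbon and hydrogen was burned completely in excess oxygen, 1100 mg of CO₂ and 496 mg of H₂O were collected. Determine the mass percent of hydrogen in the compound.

mol C = 1.10 g CO₂ ÷ 44.009 g/mol = 0.02499 mol
mol H = 2 × 0.496 g H₂O ÷ 18.015 g/mol = 0.05507 mol
mass % H = 0.05551 g ÷ 0.356 g × 100%

15.6%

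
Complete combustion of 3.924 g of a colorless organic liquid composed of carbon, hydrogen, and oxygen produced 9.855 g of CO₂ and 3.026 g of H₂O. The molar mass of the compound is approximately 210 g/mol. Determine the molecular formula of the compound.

C12H18O3

mol C = 9.855 g CO₂ ÷ 44.009 g/mol = 0.22393 mol
mol H = 2 × 3.026 g H₂O ÷ 18.015 g/mol = 0.33594 mol
mass O = 3.924 − (2.6896 + 0.33863) = 0.89573 g → mol O = 0.89573 ÷ 15.999 = 0.055987 mol
Divide by the smallest (0.055987 mol): C 4.000, H 6.000, O 1.000
Empirical formula: C4H6O
Empirical-formula mass = 70.09 g/mol; 210 ÷ 70.09 ≈ 3, so the molecular formula is C12H18O3.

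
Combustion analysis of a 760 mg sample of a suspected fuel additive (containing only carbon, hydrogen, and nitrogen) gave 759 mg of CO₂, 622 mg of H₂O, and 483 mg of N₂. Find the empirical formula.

CH4N2

mol C = 0.759 g CO₂ ÷ 44.009 g/mol = 0.01725 mol
mol H = 2 × 0.622 g H₂O ÷ 18.015 g/mol = 0.06905 mol
mol N = 2 × 0.483 g N₂ ÷ 28.014 g/mol = 0.03448 mol
Divide by the smallest (0.01725 mol): C 1.000, H 4.004, N 1.999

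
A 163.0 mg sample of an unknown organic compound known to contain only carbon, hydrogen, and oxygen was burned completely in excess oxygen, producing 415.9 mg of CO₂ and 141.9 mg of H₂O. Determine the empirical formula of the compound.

C9H15O2

mol C = 0.4159 g CO₂ ÷ 44.009 g/mol = 0.0094503 mol
mol H = 2 × 0.1419 g H₂O ÷ 18.015 g/mol = 0.015754 mol
mass O = 0.1630 − (0.11351 + 0.015880) = 0.033612 g → mol O = 0.033612 ÷ 15.999 = 0.0021009 mol
Divide by the smallest (0.0021009 mol): C 4.498, H 7.498, O 1.000
Multiplying each by 2 gives whole numbers: C 9.00, H 15.00, O 2.00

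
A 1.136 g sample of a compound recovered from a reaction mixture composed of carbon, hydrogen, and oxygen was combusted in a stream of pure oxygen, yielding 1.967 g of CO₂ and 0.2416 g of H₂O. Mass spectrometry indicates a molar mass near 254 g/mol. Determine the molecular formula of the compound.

C10H6O8

mol C = 1.967 g CO₂ ÷ 44.009 g/mol = 0.044695 mol
mol H = 2 × 0.2416 g H₂O ÷ 18.015 g/mol = 0.026822 mol
mass O = 1.136 − (0.53684 + 0.027037) = 0.57213 g → mol O = 0.57213 ÷ 15.999 = 0.035760 mol
Divide by the smallest (0.026822 mol): C 1.666, H 1.000, O 1.333
Multiplying each by 3 gives whole numbers: C 5.00, H 3.00, O 4.00
Empirical formula: C5H3O4
Empirical-formula mass = 127.07 g/mol; 254 ÷ 127.07 ≈ 2, so the molecular formula is C10H6O8.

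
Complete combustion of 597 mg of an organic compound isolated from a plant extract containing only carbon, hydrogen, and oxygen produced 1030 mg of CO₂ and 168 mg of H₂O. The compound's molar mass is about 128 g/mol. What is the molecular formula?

mol C = 1.03 g CO₂ ÷ 44.009 g/mol = 0.02340 mol
mol H = 2 × 0.168 g H₂O ÷ 18.015 g/mol = 0.01865 mol
mass O = 0.597 − (0.2811 + 0.01880) = 0.2971 g → mol O = 0.2971 ÷ 15.999 = 0.01857 mol
Divide by the smallest (0.01857 mol): C 1.260, H 1.004, O 1.000
Multiplying each by 4 gives whole numbers: C 5.04, H 4.02, O 4.00
Empirical formula: C5H4O4
Empirical-formula mass = 128.08 g/mol; 128 ÷ 128.08 ≈ 1, so the molecular formula is C5H4O4.

C5H4O4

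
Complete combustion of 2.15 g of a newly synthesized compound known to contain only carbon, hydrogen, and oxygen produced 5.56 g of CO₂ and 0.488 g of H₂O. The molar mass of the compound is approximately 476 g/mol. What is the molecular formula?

C28H12O8

mol C = 5.56 g CO₂ ÷ 44.009 g/mol = 0.1263 mol
mol H = 2 × 0.488 g H₂O ÷ 18.015 g/mol = 0.05418 mol
mass O = 2.15 − (1.517 + 0.05461) = 0.5779 g → mol O = 0.5779 ÷ 15.999 = 0.03612 mol
Divide by the smallest (0.03612 mol): C 3.497, H 1.500, O 1.000
Multiplying each by 2 gives whole numbers: C 6.99, H 3.00, O 2.00
Empirical formula: C7H3O2
Empirical-formula mass = 119.10 g/mol; 476 ÷ 119.10 ≈ 4, so the molecular formula is C28H12O8.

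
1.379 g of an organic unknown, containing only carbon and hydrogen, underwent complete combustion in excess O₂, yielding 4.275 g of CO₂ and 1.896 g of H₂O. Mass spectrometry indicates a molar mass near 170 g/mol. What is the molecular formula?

mol C = 4.275 g CO₂ ÷ 44.009 g/mol = 0.097139 mol
mol H = 2 × 1.896 g H₂O ÷ 18.015 g/mol = 0.21049 mol
Divide by the smallest (0.097139 mol): C 1.000, H 2.167
Multiplying each by 6 gives whole numbers: C 6.00, H 13.00
Empirical formula: C6H13
Empirical-formula mass = 85.17 g/mol; 170 ÷ 85.17 ≈ 2, so the molecular formula is C12H26.

C12H26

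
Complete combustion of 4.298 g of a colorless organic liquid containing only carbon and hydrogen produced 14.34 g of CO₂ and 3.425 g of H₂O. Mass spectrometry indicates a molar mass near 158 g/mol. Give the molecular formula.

mol C = 14.34 g CO₂ ÷ 44.009 g/mol = 0.32584 mol
mol H = 2 × 3.425 g H₂O ÷ 18.015 g/mol = 0.38024 mol
Divide by the smallest (0.32584 mol): C 1.000, H 1.167
Multiplying each by 6 gives whole numbers: C 6.00, H 7.00
Empirical formula: C6H7
Empirical-formula mass = 79.12 g/mol; 158 ÷ 79.12 ≈ 2, so the molecular formula is C12H14.

C12H14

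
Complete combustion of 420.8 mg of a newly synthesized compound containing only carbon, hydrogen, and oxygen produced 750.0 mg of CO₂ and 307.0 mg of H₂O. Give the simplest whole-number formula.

C3H6O2

mol C = 0.7500 g CO₂ ÷ 44.009 g/mol = 0.017042 mol
mol H = 2 × 0.3070 g H₂O ÷ 18.015 g/mol = 0.034083 mol
mass O = 0.4208 − (0.20469 + 0.034355) = 0.18175 g → mol O = 0.18175 ÷ 15.999 = 0.011360 mol
Divide by the smallest (0.011360 mol): C 1.500, H 3.000, O 1.000
Multiplying each by 2 gives whole numbers: C 3.00, H 6.00, O 2.00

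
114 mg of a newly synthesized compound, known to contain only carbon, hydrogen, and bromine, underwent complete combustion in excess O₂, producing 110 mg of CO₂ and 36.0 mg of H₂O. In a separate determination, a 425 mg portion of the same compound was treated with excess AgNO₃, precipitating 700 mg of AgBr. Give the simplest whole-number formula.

C5H8Br2

mol C = 0.110 g CO₂ ÷ 44.009 g/mol = 0.002499 mol
mol H = 2 × 0.0360 g H₂O ÷ 18.015 g/mol = 0.003997 mol
From the AgBr data: mol Br per gram of compound = (0.700 ÷ 187.772) ÷ 0.425 = 0.008772 mol/g, so in the 0.114 g combustion sample mol Br = 0.0010000 mol
Divide by the smallest (0.0010000 mol): C 2.500, H 3.997, Br 1.000
Multiplying each by 2 gives whole numbers: C 5.00, H 7.99, Br 2.00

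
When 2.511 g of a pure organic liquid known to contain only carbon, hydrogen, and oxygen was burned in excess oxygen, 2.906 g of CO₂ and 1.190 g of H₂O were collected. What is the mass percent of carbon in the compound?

31.59%

mol C = 2.906 g CO₂ ÷ 44.009 g/mol = 0.066032 mol
mol H = 2 × 1.190 g H₂O ÷ 18.015 g/mol = 0.13211 mol
mass O = 2.511 − (0.79311 + 0.13317) = 1.5847 g → mol O = 1.5847 ÷ 15.999 = 0.099051 mol
mass % C = 0.79311 g ÷ 2.511 g × 100%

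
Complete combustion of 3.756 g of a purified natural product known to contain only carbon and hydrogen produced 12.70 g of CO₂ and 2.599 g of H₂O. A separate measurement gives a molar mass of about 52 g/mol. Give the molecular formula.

mol C = 12.70 g CO₂ ÷ 44.009 g/mol = 0.28858 mol
mol H = 2 × 2.599 g H₂O ÷ 18.015 g/mol = 0.28854 mol
Divide by the smallest (0.28854 mol): C 1.000, H 1.000
Empirical formula: CH
Empirical-formula mass = 13.02 g/mol; 52 ÷ 13.02 ≈ 4, so the molecular formula is C4H4.

C4H4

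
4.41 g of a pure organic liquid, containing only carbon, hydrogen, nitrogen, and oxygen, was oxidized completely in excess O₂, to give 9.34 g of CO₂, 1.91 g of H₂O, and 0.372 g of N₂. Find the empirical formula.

C8H8NO3

mol C = 9.34 g CO₂ ÷ 44.009 g/mol = 0.2122 mol
mol H = 2 × 1.91 g H₂O ÷ 18.015 g/mol = 0.2120 mol
mol N = 2 × 0.372 g N₂ ÷ 28.014 g/mol = 0.02656 mol
mass O = 4.41 − (2.549 + 0.2137 + 0.3720) = 1.275 g → mol O = 1.275 ÷ 15.999 = 0.07970 mol
Divide by the smallest (0.02656 mol): C 7.991, H 7.984, N 1.000, O 3.001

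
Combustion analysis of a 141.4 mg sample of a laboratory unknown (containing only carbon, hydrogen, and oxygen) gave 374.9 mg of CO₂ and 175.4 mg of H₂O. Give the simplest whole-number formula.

mol C = 0.3749 g CO₂ ÷ 44.009 g/mol = 0.0085187 mol
mol H = 2 × 0.1754 g H₂O ÷ 18.015 g/mol = 0.019473 mol
mass O = 0.1414 − (0.10232 + 0.019628) = 0.019453 g → mol O = 0.019453 ÷ 15.999 = 0.0012159 mol
Divide by the smallest (0.0012159 mol): C 7.006, H 16.015, O 1.000

C7H16O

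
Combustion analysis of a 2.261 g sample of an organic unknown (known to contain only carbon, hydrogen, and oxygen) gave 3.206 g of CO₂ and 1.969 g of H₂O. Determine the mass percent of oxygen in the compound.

51.56%

mol C = 3.206 g CO₂ ÷ 44.009 g/mol = 0.072849 mol
mol H = 2 × 1.969 g H₂O ÷ 18.015 g/mol = 0.21860 mol
mass O = 2.261 − (0.87499 + 0.22034) = 1.1657 g → mol O = 1.1657 ÷ 15.999 = 0.072859 mol
mass % O = 1.1657 g ÷ 2.261 g × 100%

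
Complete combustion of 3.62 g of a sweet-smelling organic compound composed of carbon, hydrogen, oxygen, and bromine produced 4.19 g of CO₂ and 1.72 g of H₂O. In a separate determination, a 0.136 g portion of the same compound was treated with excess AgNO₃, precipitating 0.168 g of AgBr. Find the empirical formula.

C4H8BrO

mol C = 4.19 g CO₂ ÷ 44.009 g/mol = 0.09521 mol
mol H = 2 × 1.72 g H₂O ÷ 18.015 g/mol = 0.1910 mol
From the AgBr data: mol Br per gram of compound = (0.168 ÷ 187.772) ÷ 0.136 = 0.006579 mol/g, so in the 3.62 g combustion sample mol Br = 0.02381 mol
mass O = 3.62 − (1.144 + 0.1925 + 1.903) = 0.3811 g → mol O = 0.3811 ÷ 15.999 = 0.02382 mol
Divide by the smallest (0.02381 mol): C 3.998, H 8.018, Br 1.000, O 1.000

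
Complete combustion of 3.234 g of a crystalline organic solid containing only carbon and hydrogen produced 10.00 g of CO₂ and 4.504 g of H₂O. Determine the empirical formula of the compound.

C5H11

mol C = 10.00 g CO₂ ÷ 44.009 g/mol = 0.22723 mol
mol H = 2 × 4.504 g H₂O ÷ 18.015 g/mol = 0.50003 mol
Divide by the smallest (0.22723 mol): C 1.000, H 2.201
Multiplying each by 5 gives whole numbers: C 5.00, H 11.00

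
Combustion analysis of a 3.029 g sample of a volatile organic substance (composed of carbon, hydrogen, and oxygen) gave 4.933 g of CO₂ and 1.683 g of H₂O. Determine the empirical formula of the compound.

mol C = 4.933 g CO₂ ÷ 44.009 g/mol = 0.11209 mol
mol H = 2 × 1.683 g H₂O ÷ 18.015 g/mol = 0.18684 mol
mass O = 3.029 − (1.3463 + 0.18834) = 1.4943 g → mol O = 1.4943 ÷ 15.999 = 0.093402 mol
Divide by the smallest (0.093402 mol): C 1.200, H 2.000, O 1.000
Multiplying each by 5 gives whole numbers: C 6.00, H 10.00, O 5.00

C6H10O5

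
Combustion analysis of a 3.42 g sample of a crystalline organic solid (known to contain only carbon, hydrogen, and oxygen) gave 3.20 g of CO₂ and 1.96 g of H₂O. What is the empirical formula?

mol C = 3.20 g CO₂ ÷ 44.009 g/mol = 0.07271 mol
mol H = 2 × 1.96 g H₂O ÷ 18.015 g/mol = 0.2176 mol
mass O = 3.42 − (0.8733 + 0.2193) = 2.327 g → mol O = 2.327 ÷ 15.999 = 0.1455 mol
Divide by the smallest (0.07271 mol): C 1.000, H 2.993, O 2.001

CH3O2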